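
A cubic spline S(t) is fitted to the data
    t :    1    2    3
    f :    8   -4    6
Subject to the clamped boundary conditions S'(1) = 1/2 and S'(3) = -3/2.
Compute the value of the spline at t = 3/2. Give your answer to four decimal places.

2.2188

With M_i denoting the second derivative at x_i, h_i = 1, 1, and Δ_i = (y_(i+1) − y_i)/h_i = -12, 10:
  1·M_0 + 4·M_1 + 1·M_2 = 6(Δ_1 - Δ_0) = 132
Clamped end conditions give two more equations: 2h_0·M_0 + h_0·M_1 = 6(Δ_0 - S'(1)) = -75 and h_1·M_1 + 2h_1·M_2 = 6(S'(3) - Δ_1) = -69.
Solving: M_0 = -143/2, M_1 = 68, M_2 = -137/2.
On [1, 2], S(t) = 8 + 1/2·(t - 1) - 143/4·(t - 1)² + 93/4·(t - 1)³.
With (t - 1) = 1/2: S(3/2) = 71/32.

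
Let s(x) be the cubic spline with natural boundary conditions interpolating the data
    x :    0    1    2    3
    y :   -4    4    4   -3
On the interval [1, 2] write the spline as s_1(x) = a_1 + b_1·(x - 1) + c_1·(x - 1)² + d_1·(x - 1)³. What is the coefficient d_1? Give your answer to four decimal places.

Write M_i for s''(x_i). With h_i = 1, 1, 1 and divided differences Δ_i = 8, 0, -7, the continuity of s' gives the tridiagonal system
  1·M_0 + 4·M_1 + 1·M_2 = 6(Δ_1 - Δ_0) = -48
  1·M_1 + 4·M_2 + 1·M_3 = 6(Δ_2 - Δ_1) = -42
Natural end conditions: M_0 = M_3 = 0.
Solving the tridiagonal system: M_0 = 0, M_1 = -10, M_2 = -8, M_3 = 0.
On [1, 2], with s_1(x) = a_1 + b_1·(x - 1) + c_1·(x - 1)² + d_1·(x - 1)³: c_1 = M_1/2 = -5, d_1 = (M_2 - M_1)/(6h_1) = 1/3, b_1 = Δ_1 - h_1(2M_1 + M_2)/6 = 14/3.

0.3333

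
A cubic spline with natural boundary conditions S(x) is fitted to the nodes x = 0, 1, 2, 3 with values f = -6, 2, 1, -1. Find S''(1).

-14

Write σ_i for S''(x_i). With h_i = 1, 1, 1 and divided differences Δ_i = 8, -1, -2, the continuity of S' gives the tridiagonal system
  1·σ_0 + 4·σ_1 + 1·σ_2 = 6(Δ_1 - Δ_0) = -54
  1·σ_1 + 4·σ_2 + 1·σ_3 = 6(Δ_2 - Δ_1) = -6
Natural end conditions: σ_0 = σ_3 = 0.
Solving the tridiagonal system: σ_0 = 0, σ_1 = -14, σ_2 = 2, σ_3 = 0.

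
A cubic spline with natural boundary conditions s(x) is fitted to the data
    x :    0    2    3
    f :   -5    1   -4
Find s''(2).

-8

Write M_i for s''(x_i). With h_i = 2, 1 and divided differences Δ_i = 3, -5, the continuity of s' gives the tridiagonal system
  2·M_0 + 6·M_1 + 1·M_2 = 6(Δ_1 - Δ_0) = -48
Natural end conditions: M_0 = M_2 = 0.
Solving the tridiagonal system: M_0 = 0, M_1 = -8, M_2 = 0.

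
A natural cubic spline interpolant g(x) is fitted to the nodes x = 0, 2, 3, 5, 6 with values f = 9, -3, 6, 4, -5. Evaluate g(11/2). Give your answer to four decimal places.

-0.2379

Let M_i = g''(x_i). Step sizes h_i = 2, 1, 2, 1; slopes of the chords Δ_i = (y_(i+1) - y_i)/h_i = -6, 9, -1, -9.
  2·M_0 + 6·M_1 + 1·M_2 = 6(Δ_1 - Δ_0) = 90
  1·M_1 + 6·M_2 + 2·M_3 = 6(Δ_2 - Δ_1) = -60
  2·M_2 + 6·M_3 + 1·M_4 = 6(Δ_3 - Δ_2) = -48
Natural end conditions: M_0 = M_4 = 0.
Solving the tridiagonal system: M_0 = 0, M_1 = 524/31, M_2 = -354/31, M_3 = -130/31, M_4 = 0.
On [5, 6], g(x) = 4 - 707/93·(x - 5) - 65/31·(x - 5)² + 65/93·(x - 5)³.
With (x - 5) = 1/2: g(11/2) = -59/248.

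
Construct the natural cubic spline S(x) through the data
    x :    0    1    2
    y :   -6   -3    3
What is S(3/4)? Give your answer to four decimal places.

Write m_i for S''(x_i). With h_i = 1, 1 and divided differences Δ_i = 3, 6, the continuity of S' gives the tridiagonal system
  1·m_0 + 4·m_1 + 1·m_2 = 6(Δ_1 - Δ_0) = 18
Natural end conditions: m_0 = m_2 = 0.
Forward elimination and back-substitution give m_0 = 0, m_1 = 9/2, m_2 = 0.
On [0, 1], S(x) = -6 + 9/4·x + 0·x² + 3/4·x³.
With x = 3/4: S(3/4) = -1023/256.

-3.9961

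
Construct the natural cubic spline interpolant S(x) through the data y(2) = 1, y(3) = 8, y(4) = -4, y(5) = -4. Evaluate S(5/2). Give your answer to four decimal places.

6.7000

Write M_i for S''(x_i). With h_i = 1, 1, 1 and divided differences Δ_i = 7, -12, 0, the continuity of S' gives the tridiagonal system
  1·M_0 + 4·M_1 + 1·M_2 = 6(Δ_1 - Δ_0) = -114
  1·M_1 + 4·M_2 + 1·M_3 = 6(Δ_2 - Δ_1) = 72
Natural end conditions: M_0 = M_3 = 0.
Forward elimination and back-substitution give M_0 = 0, M_1 = -176/5, M_2 = 134/5, M_3 = 0.
On [2, 3], S(x) = 1 + 193/15·(x - 2) + 0·(x - 2)² - 88/15·(x - 2)³.
With (x - 2) = 1/2: S(5/2) = 67/10.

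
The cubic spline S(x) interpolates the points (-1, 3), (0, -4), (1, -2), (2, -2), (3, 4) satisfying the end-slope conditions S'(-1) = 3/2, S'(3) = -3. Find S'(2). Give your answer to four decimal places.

4.9018

Let m_i = S''(x_i). Step sizes h_i = 1, 1, 1, 1; slopes of the chords Δ_i = (y_(i+1) - y_i)/h_i = -7, 2, 0, 6.
  1·m_0 + 4·m_1 + 1·m_2 = 6(Δ_1 - Δ_0) = 54
  1·m_1 + 4·m_2 + 1·m_3 = 6(Δ_2 - Δ_1) = -12
  1·m_2 + 4·m_3 + 1·m_4 = 6(Δ_3 - Δ_2) = 36
Clamped end conditions give two more equations: 2h_0·m_0 + h_0·m_1 = 6(Δ_0 - S'(-1)) = -51 and h_3·m_3 + 2h_3·m_4 = 6(S'(3) - Δ_3) = -54.
Hence m_0 = -2187/56, m_1 = 759/28, m_2 = -123/8, m_3 = 627/28, m_4 = -2139/56.
On [2, 3], S'(x) = b_3 + 2c_3·(x - 2) + 3d_3·(x - 2)² with b_3 = Δ_3 - h_3(2m_3 + m_4)/6 = 549/112, c_3 = m_3/2 = 627/56, d_3 = (m_4 - m_3)/(6h_3) = -1131/112. So S'(2) = 549/112.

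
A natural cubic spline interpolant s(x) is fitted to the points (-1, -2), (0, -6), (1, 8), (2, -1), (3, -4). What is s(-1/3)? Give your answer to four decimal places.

-7.1005

Let m_i = s''(x_i). Step sizes h_i = 1, 1, 1, 1; slopes of the chords Δ_i = (y_(i+1) - y_i)/h_i = -4, 14, -9, -3.
  1·m_0 + 4·m_1 + 1·m_2 = 6(Δ_1 - Δ_0) = 108
  1·m_1 + 4·m_2 + 1·m_3 = 6(Δ_2 - Δ_1) = -138
  1·m_2 + 4·m_3 + 1·m_4 = 6(Δ_3 - Δ_2) = 36
Natural end conditions: m_0 = m_4 = 0.
Forward elimination and back-substitution give m_0 = 0, m_1 = 276/7, m_2 = -348/7, m_3 = 150/7, m_4 = 0.
On [-1, 0], s(x) = -2 - 74/7·(x + 1) + 0·(x + 1)² + 46/7·(x + 1)³.
With (x + 1) = 2/3: s(-1/3) = -1342/189.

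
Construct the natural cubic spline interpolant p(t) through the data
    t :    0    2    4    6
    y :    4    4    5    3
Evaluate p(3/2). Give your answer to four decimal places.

3.8469

Put M_i = p'' at the i-th knot. Here h = (2, 2, 2) and Δ = (0, 1/2, -1), so the interior equations h_(i-1)·M_(i-1) + 2(h_(i-1)+h_i)·M_i + h_i·M_(i+1) = 6(Δ_i − Δ_(i-1)) read
  2·M_0 + 8·M_1 + 2·M_2 = 6(Δ_1 - Δ_0) = 3
  2·M_1 + 8·M_2 + 2·M_3 = 6(Δ_2 - Δ_1) = -9
Natural end conditions: M_0 = M_3 = 0.
Solving: M_0 = 0, M_1 = 7/10, M_2 = -13/10, M_3 = 0.
On [0, 2], p(t) = 4 - 7/30·t + 0·t² + 7/120·t³.
With t = 3/2: p(3/2) = 1231/320.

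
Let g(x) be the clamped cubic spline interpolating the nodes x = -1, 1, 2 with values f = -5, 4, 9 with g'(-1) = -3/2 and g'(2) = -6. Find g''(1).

4

Put M_i = g'' at the i-th knot. Here h = (2, 1) and Δ = (9/2, 5), so the interior equations h_(i-1)·M_(i-1) + 2(h_(i-1)+h_i)·M_i + h_i·M_(i+1) = 6(Δ_i − Δ_(i-1)) read
  2·M_0 + 6·M_1 + 1·M_2 = 6(Δ_1 - Δ_0) = 3
Clamped end conditions give two more equations: 2h_0·M_0 + h_0·M_1 = 6(Δ_0 - g'(-1)) = 36 and h_1·M_1 + 2h_1·M_2 = 6(g'(2) - Δ_1) = -66.
Forward elimination and back-substitution give M_0 = 7, M_1 = 4, M_2 = -35.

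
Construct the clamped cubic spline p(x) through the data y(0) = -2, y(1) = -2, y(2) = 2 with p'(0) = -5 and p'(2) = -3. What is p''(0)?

With σ_i denoting the second derivative at x_i, h_i = 1, 1, and Δ_i = (y_(i+1) − y_i)/h_i = 0, 4:
  1·σ_0 + 4·σ_1 + 1·σ_2 = 6(Δ_1 - Δ_0) = 24
Clamped end conditions give two more equations: 2h_0·σ_0 + h_0·σ_1 = 6(Δ_0 - p'(0)) = 30 and h_1·σ_1 + 2h_1·σ_2 = 6(p'(2) - Δ_1) = -42.
Solving the tridiagonal system: σ_0 = 10, σ_1 = 10, σ_2 = -26.

10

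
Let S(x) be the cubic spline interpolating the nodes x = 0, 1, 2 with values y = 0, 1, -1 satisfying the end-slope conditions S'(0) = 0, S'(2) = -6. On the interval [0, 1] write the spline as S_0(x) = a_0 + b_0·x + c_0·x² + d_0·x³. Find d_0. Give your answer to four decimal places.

Put σ_i = S'' at the i-th knot. Here h = (1, 1) and Δ = (1, -2), so the interior equations h_(i-1)·σ_(i-1) + 2(h_(i-1)+h_i)·σ_i + h_i·σ_(i+1) = 6(Δ_i − Δ_(i-1)) read
  1·σ_0 + 4·σ_1 + 1·σ_2 = 6(Δ_1 - Δ_0) = -18
Clamped end conditions give two more equations: 2h_0·σ_0 + h_0·σ_1 = 6(Δ_0 - S'(0)) = 6 and h_1·σ_1 + 2h_1·σ_2 = 6(S'(2) - Δ_1) = -24.
Forward elimination and back-substitution give σ_0 = 9/2, σ_1 = -3, σ_2 = -21/2.
On [0, 1], with S_0(x) = a_0 + b_0·x + c_0·x² + d_0·x³: c_0 = σ_0/2 = 9/4, d_0 = (σ_1 - σ_0)/(6h_0) = -5/4, b_0 = Δ_0 - h_0(2σ_0 + σ_1)/6 = 0.

-1.2500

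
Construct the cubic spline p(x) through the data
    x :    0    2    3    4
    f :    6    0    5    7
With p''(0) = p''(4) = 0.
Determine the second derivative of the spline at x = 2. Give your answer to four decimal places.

With m_i denoting the second derivative at x_i, h_i = 2, 1, 1, and Δ_i = (y_(i+1) − y_i)/h_i = -3, 5, 2:
  2·m_0 + 6·m_1 + 1·m_2 = 6(Δ_1 - Δ_0) = 48
  1·m_1 + 4·m_2 + 1·m_3 = 6(Δ_2 - Δ_1) = -18
Natural end conditions: m_0 = m_3 = 0.
Solving the tridiagonal system: m_0 = 0, m_1 = 210/23, m_2 = -156/23, m_3 = 0.

9.1304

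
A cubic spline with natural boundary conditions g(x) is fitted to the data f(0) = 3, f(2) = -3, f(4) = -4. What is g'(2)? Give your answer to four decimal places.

-1.7500

With M_i denoting the second derivative at x_i, h_i = 2, 2, and Δ_i = (y_(i+1) − y_i)/h_i = -3, -1/2:
  2·M_0 + 8·M_1 + 2·M_2 = 6(Δ_1 - Δ_0) = 15
Natural end conditions: M_0 = M_2 = 0.
Solving the tridiagonal system: M_0 = 0, M_1 = 15/8, M_2 = 0.
On [2, 4], g'(x) = b_1 + 2c_1·(x - 2) + 3d_1·(x - 2)² with b_1 = Δ_1 - h_1(2M_1 + M_2)/6 = -7/4, c_1 = M_1/2 = 15/16, d_1 = (M_2 - M_1)/(6h_1) = -5/32. So g'(2) = -7/4.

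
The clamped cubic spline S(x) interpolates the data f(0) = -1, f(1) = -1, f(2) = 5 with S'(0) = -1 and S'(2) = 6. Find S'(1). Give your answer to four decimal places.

3.2500

Put M_i = S'' at the i-th knot. Here h = (1, 1) and Δ = (0, 6), so the interior equations h_(i-1)·M_(i-1) + 2(h_(i-1)+h_i)·M_i + h_i·M_(i+1) = 6(Δ_i − Δ_(i-1)) read
  1·M_0 + 4·M_1 + 1·M_2 = 6(Δ_1 - Δ_0) = 36
Clamped end conditions give two more equations: 2h_0·M_0 + h_0·M_1 = 6(Δ_0 - S'(0)) = 6 and h_1·M_1 + 2h_1·M_2 = 6(S'(2) - Δ_1) = 0.
Solving the tridiagonal system: M_0 = -5/2, M_1 = 11, M_2 = -11/2.
On [1, 2], S'(x) = b_1 + 2c_1·(x - 1) + 3d_1·(x - 1)² with b_1 = Δ_1 - h_1(2M_1 + M_2)/6 = 13/4, c_1 = M_1/2 = 11/2, d_1 = (M_2 - M_1)/(6h_1) = -11/4. So S'(1) = 13/4.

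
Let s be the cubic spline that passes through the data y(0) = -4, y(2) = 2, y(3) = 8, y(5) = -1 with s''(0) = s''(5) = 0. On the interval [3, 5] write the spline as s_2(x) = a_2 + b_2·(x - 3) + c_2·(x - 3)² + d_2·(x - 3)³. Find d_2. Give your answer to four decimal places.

With M_i denoting the second derivative at x_i, h_i = 2, 1, 2, and Δ_i = (y_(i+1) − y_i)/h_i = 3, 6, -9/2:
  2·M_0 + 6·M_1 + 1·M_2 = 6(Δ_1 - Δ_0) = 18
  1·M_1 + 6·M_2 + 2·M_3 = 6(Δ_2 - Δ_1) = -63
Natural end conditions: M_0 = M_3 = 0.
Forward elimination and back-substitution give M_0 = 0, M_1 = 171/35, M_2 = -396/35, M_3 = 0.
On [3, 5], with s_2(x) = a_2 + b_2·(x - 3) + c_2·(x - 3)² + d_2·(x - 3)³: c_2 = M_2/2 = -198/35, d_2 = (M_3 - M_2)/(6h_2) = 33/35, b_2 = Δ_2 - h_2(2M_2 + M_3)/6 = 213/70.

0.9429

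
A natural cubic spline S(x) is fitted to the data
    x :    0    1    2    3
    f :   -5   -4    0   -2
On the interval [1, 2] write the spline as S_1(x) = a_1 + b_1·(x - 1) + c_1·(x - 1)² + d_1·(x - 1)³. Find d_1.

Put M_i = S'' at the i-th knot. Here h = (1, 1, 1) and Δ = (1, 4, -2), so the interior equations h_(i-1)·M_(i-1) + 2(h_(i-1)+h_i)·M_i + h_i·M_(i+1) = 6(Δ_i − Δ_(i-1)) read
  1·M_0 + 4·M_1 + 1·M_2 = 6(Δ_1 - Δ_0) = 18
  1·M_1 + 4·M_2 + 1·M_3 = 6(Δ_2 - Δ_1) = -36
Natural end conditions: M_0 = M_3 = 0.
Solving the tridiagonal system: M_0 = 0, M_1 = 36/5, M_2 = -54/5, M_3 = 0.
On [1, 2], with S_1(x) = a_1 + b_1·(x - 1) + c_1·(x - 1)² + d_1·(x - 1)³: c_1 = M_1/2 = 18/5, d_1 = (M_2 - M_1)/(6h_1) = -3, b_1 = Δ_1 - h_1(2M_1 + M_2)/6 = 17/5.

-3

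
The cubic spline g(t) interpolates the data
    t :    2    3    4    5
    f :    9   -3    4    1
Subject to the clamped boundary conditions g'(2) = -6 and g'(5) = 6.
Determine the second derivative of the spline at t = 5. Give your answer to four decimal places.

Write M_i for g''(x_i). With h_i = 1, 1, 1 and divided differences Δ_i = -12, 7, -3, the continuity of g' gives the tridiagonal system
  1·M_0 + 4·M_1 + 1·M_2 = 6(Δ_1 - Δ_0) = 114
  1·M_1 + 4·M_2 + 1·M_3 = 6(Δ_2 - Δ_1) = -60
Clamped end conditions give two more equations: 2h_0·M_0 + h_0·M_1 = 6(Δ_0 - g'(2)) = -36 and h_2·M_2 + 2h_2·M_3 = 6(g'(5) - Δ_2) = 54.
Forward elimination and back-substitution give M_0 = -212/5, M_1 = 244/5, M_2 = -194/5, M_3 = 232/5.

46.4000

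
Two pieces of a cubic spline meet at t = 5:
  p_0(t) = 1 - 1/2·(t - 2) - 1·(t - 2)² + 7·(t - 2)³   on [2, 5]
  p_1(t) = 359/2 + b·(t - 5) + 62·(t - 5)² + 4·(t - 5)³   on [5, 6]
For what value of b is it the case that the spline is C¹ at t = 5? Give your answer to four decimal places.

182.5000

p_0'(t) = -1/2 - 2·(t - 2) + 21·(t - 2)², so p_0'(5) = 365/2. On the right, p_1'(5) = b, so b = 365/2.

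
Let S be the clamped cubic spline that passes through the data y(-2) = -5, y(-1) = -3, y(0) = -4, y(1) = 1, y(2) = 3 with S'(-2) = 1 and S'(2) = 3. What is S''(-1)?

With σ_i denoting the second derivative at x_i, h_i = 1, 1, 1, 1, and Δ_i = (y_(i+1) − y_i)/h_i = 2, -1, 5, 2:
  1·σ_0 + 4·σ_1 + 1·σ_2 = 6(Δ_1 - Δ_0) = -18
  1·σ_1 + 4·σ_2 + 1·σ_3 = 6(Δ_2 - Δ_1) = 36
  1·σ_2 + 4·σ_3 + 1·σ_4 = 6(Δ_3 - Δ_2) = -18
Clamped end conditions give two more equations: 2h_0·σ_0 + h_0·σ_1 = 6(Δ_0 - S'(-2)) = 6 and h_3·σ_3 + 2h_3·σ_4 = 6(S'(2) - Δ_3) = 6.
Solving: σ_0 = 8, σ_1 = -10, σ_2 = 14, σ_3 = -10, σ_4 = 8.

-10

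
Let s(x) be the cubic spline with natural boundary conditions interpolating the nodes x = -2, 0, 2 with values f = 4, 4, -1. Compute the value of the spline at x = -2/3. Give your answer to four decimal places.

4.4630

Let σ_i = s''(x_i). Step sizes h_i = 2, 2; slopes of the chords Δ_i = (y_(i+1) - y_i)/h_i = 0, -5/2.
  2·σ_0 + 8·σ_1 + 2·σ_2 = 6(Δ_1 - Δ_0) = -15
Natural end conditions: σ_0 = σ_2 = 0.
Solving the tridiagonal system: σ_0 = 0, σ_1 = -15/8, σ_2 = 0.
On [-2, 0], s(x) = 4 + 5/8·(x + 2) + 0·(x + 2)² - 5/32·(x + 2)³.
With (x + 2) = 4/3: s(-2/3) = 241/54.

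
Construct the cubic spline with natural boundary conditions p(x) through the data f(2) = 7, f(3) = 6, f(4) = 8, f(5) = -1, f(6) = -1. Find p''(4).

-24

Write σ_i for p''(x_i). With h_i = 1, 1, 1, 1 and divided differences Δ_i = -1, 2, -9, 0, the continuity of p' gives the tridiagonal system
  1·σ_0 + 4·σ_1 + 1·σ_2 = 6(Δ_1 - Δ_0) = 18
  1·σ_1 + 4·σ_2 + 1·σ_3 = 6(Δ_2 - Δ_1) = -66
  1·σ_2 + 4·σ_3 + 1·σ_4 = 6(Δ_3 - Δ_2) = 54
Natural end conditions: σ_0 = σ_4 = 0.
Hence σ_0 = 0, σ_1 = 21/2, σ_2 = -24, σ_3 = 39/2, σ_4 = 0.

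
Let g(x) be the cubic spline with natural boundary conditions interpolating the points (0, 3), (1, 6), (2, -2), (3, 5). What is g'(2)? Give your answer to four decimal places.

-2.4667

Let M_i = g''(x_i). Step sizes h_i = 1, 1, 1; slopes of the chords Δ_i = (y_(i+1) - y_i)/h_i = 3, -8, 7.
  1·M_0 + 4·M_1 + 1·M_2 = 6(Δ_1 - Δ_0) = -66
  1·M_1 + 4·M_2 + 1·M_3 = 6(Δ_2 - Δ_1) = 90
Natural end conditions: M_0 = M_3 = 0.
Solving the tridiagonal system: M_0 = 0, M_1 = -118/5, M_2 = 142/5, M_3 = 0.
On [2, 3], g'(x) = b_2 + 2c_2·(x - 2) + 3d_2·(x - 2)² with b_2 = Δ_2 - h_2(2M_2 + M_3)/6 = -37/15, c_2 = M_2/2 = 71/5, d_2 = (M_3 - M_2)/(6h_2) = -71/15. So g'(2) = -37/15.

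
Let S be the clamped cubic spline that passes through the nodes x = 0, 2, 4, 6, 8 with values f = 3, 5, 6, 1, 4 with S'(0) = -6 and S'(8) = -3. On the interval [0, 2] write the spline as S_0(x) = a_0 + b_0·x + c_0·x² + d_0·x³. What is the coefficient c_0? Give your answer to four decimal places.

Put M_i = S'' at the i-th knot. Here h = (2, 2, 2, 2) and Δ = (1, 1/2, -5/2, 3/2), so the interior equations h_(i-1)·M_(i-1) + 2(h_(i-1)+h_i)·M_i + h_i·M_(i+1) = 6(Δ_i − Δ_(i-1)) read
  2·M_0 + 8·M_1 + 2·M_2 = 6(Δ_1 - Δ_0) = -3
  2·M_1 + 8·M_2 + 2·M_3 = 6(Δ_2 - Δ_1) = -18
  2·M_2 + 8·M_3 + 2·M_4 = 6(Δ_3 - Δ_2) = 24
Clamped end conditions give two more equations: 2h_0·M_0 + h_0·M_1 = 6(Δ_0 - S'(0)) = 42 and h_3·M_3 + 2h_3·M_4 = 6(S'(8) - Δ_3) = -27.
Forward elimination and back-substitution give M_0 = 1317/112, M_1 = -141/56, M_2 = -51/16, M_3 = 351/56, M_4 = -1107/112.
On [0, 2], with S_0(x) = a_0 + b_0·x + c_0·x² + d_0·x³: c_0 = M_0/2 = 1317/224, d_0 = (M_1 - M_0)/(6h_0) = -533/448, b_0 = Δ_0 - h_0(2M_0 + M_1)/6 = -6.

5.8795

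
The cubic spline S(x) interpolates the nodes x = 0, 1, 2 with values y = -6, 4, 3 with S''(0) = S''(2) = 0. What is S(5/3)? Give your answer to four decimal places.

With M_i denoting the second derivative at x_i, h_i = 1, 1, and Δ_i = (y_(i+1) − y_i)/h_i = 10, -1:
  1·M_0 + 4·M_1 + 1·M_2 = 6(Δ_1 - Δ_0) = -66
Natural end conditions: M_0 = M_2 = 0.
Solving: M_0 = 0, M_1 = -33/2, M_2 = 0.
On [1, 2], S(x) = 4 + 9/2·(x - 1) - 33/4·(x - 1)² + 11/4·(x - 1)³.
With (x - 1) = 2/3: S(5/3) = 112/27.

4.1481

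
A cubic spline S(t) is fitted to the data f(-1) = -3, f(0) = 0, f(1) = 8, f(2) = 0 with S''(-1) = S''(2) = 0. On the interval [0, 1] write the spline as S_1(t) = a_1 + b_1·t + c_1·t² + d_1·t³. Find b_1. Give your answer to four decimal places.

Let m_i = S''(x_i). Step sizes h_i = 1, 1, 1; slopes of the chords Δ_i = (y_(i+1) - y_i)/h_i = 3, 8, -8.
  1·m_0 + 4·m_1 + 1·m_2 = 6(Δ_1 - Δ_0) = 30
  1·m_1 + 4·m_2 + 1·m_3 = 6(Δ_2 - Δ_1) = -96
Natural end conditions: m_0 = m_3 = 0.
Forward elimination and back-substitution give m_0 = 0, m_1 = 72/5, m_2 = -138/5, m_3 = 0.
On [0, 1], with S_1(t) = a_1 + b_1·t + c_1·t² + d_1·t³: c_1 = m_1/2 = 36/5, d_1 = (m_2 - m_1)/(6h_1) = -7, b_1 = Δ_1 - h_1(2m_1 + m_2)/6 = 39/5.

7.8000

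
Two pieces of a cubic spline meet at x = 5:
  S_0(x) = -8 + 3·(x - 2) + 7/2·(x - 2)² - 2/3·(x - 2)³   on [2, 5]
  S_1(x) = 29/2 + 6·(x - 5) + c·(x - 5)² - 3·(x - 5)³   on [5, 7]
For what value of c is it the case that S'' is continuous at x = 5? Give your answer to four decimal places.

S_0''(x) = 7 - 4·(x - 2), so S_0''(5) = -5. On the right, S_1''(5) = 2c, so c = -5/2.

-2.5000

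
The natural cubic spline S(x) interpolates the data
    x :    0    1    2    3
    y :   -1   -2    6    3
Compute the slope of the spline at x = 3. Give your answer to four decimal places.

-6.5333

With m_i denoting the second derivative at x_i, h_i = 1, 1, 1, and Δ_i = (y_(i+1) − y_i)/h_i = -1, 8, -3:
  1·m_0 + 4·m_1 + 1·m_2 = 6(Δ_1 - Δ_0) = 54
  1·m_1 + 4·m_2 + 1·m_3 = 6(Δ_2 - Δ_1) = -66
Natural end conditions: m_0 = m_3 = 0.
Solving the tridiagonal system: m_0 = 0, m_1 = 94/5, m_2 = -106/5, m_3 = 0.
On [2, 3], S'(x) = b_2 + 2c_2·(x - 2) + 3d_2·(x - 2)² with b_2 = Δ_2 - h_2(2m_2 + m_3)/6 = 61/15, c_2 = m_2/2 = -53/5, d_2 = (m_3 - m_2)/(6h_2) = 53/15. So S'(3) = -98/15.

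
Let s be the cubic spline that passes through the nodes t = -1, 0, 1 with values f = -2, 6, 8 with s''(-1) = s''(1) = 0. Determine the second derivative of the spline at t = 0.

-9

With M_i denoting the second derivative at x_i, h_i = 1, 1, and Δ_i = (y_(i+1) − y_i)/h_i = 8, 2:
  1·M_0 + 4·M_1 + 1·M_2 = 6(Δ_1 - Δ_0) = -36
Natural end conditions: M_0 = M_2 = 0.
Solving the tridiagonal system: M_0 = 0, M_1 = -9, M_2 = 0.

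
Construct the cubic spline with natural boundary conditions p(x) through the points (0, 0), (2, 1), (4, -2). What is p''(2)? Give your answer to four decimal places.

Write m_i for p''(x_i). With h_i = 2, 2 and divided differences Δ_i = 1/2, -3/2, the continuity of p' gives the tridiagonal system
  2·m_0 + 8·m_1 + 2·m_2 = 6(Δ_1 - Δ_0) = -12
Natural end conditions: m_0 = m_2 = 0.
Solving the tridiagonal system: m_0 = 0, m_1 = -3/2, m_2 = 0.

-1.5000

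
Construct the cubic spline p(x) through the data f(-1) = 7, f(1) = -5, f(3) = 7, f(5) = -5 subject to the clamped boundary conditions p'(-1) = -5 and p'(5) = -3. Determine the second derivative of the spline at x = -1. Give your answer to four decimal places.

With M_i denoting the second derivative at x_i, h_i = 2, 2, 2, and Δ_i = (y_(i+1) − y_i)/h_i = -6, 6, -6:
  2·M_0 + 8·M_1 + 2·M_2 = 6(Δ_1 - Δ_0) = 72
  2·M_1 + 8·M_2 + 2·M_3 = 6(Δ_2 - Δ_1) = -72
Clamped end conditions give two more equations: 2h_0·M_0 + h_0·M_1 = 6(Δ_0 - p'(-1)) = -6 and h_2·M_2 + 2h_2·M_3 = 6(p'(5) - Δ_2) = 18.
Solving the tridiagonal system: M_0 = -137/15, M_1 = 229/15, M_2 = -239/15, M_3 = 187/15.

-9.1333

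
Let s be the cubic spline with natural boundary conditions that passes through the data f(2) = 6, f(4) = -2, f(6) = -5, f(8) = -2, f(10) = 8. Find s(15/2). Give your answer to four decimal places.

Put M_i = s'' at the i-th knot. Here h = (2, 2, 2, 2) and Δ = (-4, -3/2, 3/2, 5), so the interior equations h_(i-1)·M_(i-1) + 2(h_(i-1)+h_i)·M_i + h_i·M_(i+1) = 6(Δ_i − Δ_(i-1)) read
  2·M_0 + 8·M_1 + 2·M_2 = 6(Δ_1 - Δ_0) = 15
  2·M_1 + 8·M_2 + 2·M_3 = 6(Δ_2 - Δ_1) = 18
  2·M_2 + 8·M_3 + 2·M_4 = 6(Δ_3 - Δ_2) = 21
Natural end conditions: M_0 = M_4 = 0.
Solving: M_0 = 0, M_1 = 87/56, M_2 = 9/7, M_3 = 129/56, M_4 = 0.
On [6, 8], s(x) = -5 - 1/8·(x - 6) + 9/14·(x - 6)² + 19/224·(x - 6)³.
With (x - 6) = 3/2: s(15/2) = -6191/1792.

-3.4548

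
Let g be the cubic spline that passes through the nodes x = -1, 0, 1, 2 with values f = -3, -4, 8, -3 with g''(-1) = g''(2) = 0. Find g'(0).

Put M_i = g'' at the i-th knot. Here h = (1, 1, 1) and Δ = (-1, 12, -11), so the interior equations h_(i-1)·M_(i-1) + 2(h_(i-1)+h_i)·M_i + h_i·M_(i+1) = 6(Δ_i − Δ_(i-1)) read
  1·M_0 + 4·M_1 + 1·M_2 = 6(Δ_1 - Δ_0) = 78
  1·M_1 + 4·M_2 + 1·M_3 = 6(Δ_2 - Δ_1) = -138
Natural end conditions: M_0 = M_3 = 0.
Hence M_0 = 0, M_1 = 30, M_2 = -42, M_3 = 0.
On [0, 1], g'(x) = b_1 + 2c_1·x + 3d_1·x² with b_1 = Δ_1 - h_1(2M_1 + M_2)/6 = 9, c_1 = M_1/2 = 15, d_1 = (M_2 - M_1)/(6h_1) = -12. So g'(0) = 9.

9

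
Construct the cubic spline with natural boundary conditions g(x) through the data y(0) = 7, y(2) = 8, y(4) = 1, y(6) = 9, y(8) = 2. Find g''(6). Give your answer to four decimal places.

-7.8482

Let σ_i = g''(x_i). Step sizes h_i = 2, 2, 2, 2; slopes of the chords Δ_i = (y_(i+1) - y_i)/h_i = 1/2, -7/2, 4, -7/2.
  2·σ_0 + 8·σ_1 + 2·σ_2 = 6(Δ_1 - Δ_0) = -24
  2·σ_1 + 8·σ_2 + 2·σ_3 = 6(Δ_2 - Δ_1) = 45
  2·σ_2 + 8·σ_3 + 2·σ_4 = 6(Δ_3 - Δ_2) = -45
Natural end conditions: σ_0 = σ_4 = 0.
Solving the tridiagonal system: σ_0 = 0, σ_1 = -585/112, σ_2 = 249/28, σ_3 = -879/112, σ_4 = 0.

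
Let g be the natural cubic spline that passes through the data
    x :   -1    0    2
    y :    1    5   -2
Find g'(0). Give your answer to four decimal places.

1.5000

With σ_i denoting the second derivative at x_i, h_i = 1, 2, and Δ_i = (y_(i+1) − y_i)/h_i = 4, -7/2:
  1·σ_0 + 6·σ_1 + 2·σ_2 = 6(Δ_1 - Δ_0) = -45
Natural end conditions: σ_0 = σ_2 = 0.
Forward elimination and back-substitution give σ_0 = 0, σ_1 = -15/2, σ_2 = 0.
On [0, 2], g'(x) = b_1 + 2c_1·x + 3d_1·x² with b_1 = Δ_1 - h_1(2σ_1 + σ_2)/6 = 3/2, c_1 = σ_1/2 = -15/4, d_1 = (σ_2 - σ_1)/(6h_1) = 5/8. So g'(0) = 3/2.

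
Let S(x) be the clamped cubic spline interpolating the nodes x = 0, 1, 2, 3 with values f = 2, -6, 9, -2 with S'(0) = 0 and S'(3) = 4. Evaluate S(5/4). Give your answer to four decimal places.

Write σ_i for S''(x_i). With h_i = 1, 1, 1 and divided differences Δ_i = -8, 15, -11, the continuity of S' gives the tridiagonal system
  1·σ_0 + 4·σ_1 + 1·σ_2 = 6(Δ_1 - Δ_0) = 138
  1·σ_1 + 4·σ_2 + 1·σ_3 = 6(Δ_2 - Δ_1) = -156
Clamped end conditions give two more equations: 2h_0·σ_0 + h_0·σ_1 = 6(Δ_0 - S'(0)) = -48 and h_2·σ_2 + 2h_2·σ_3 = 6(S'(3) - Δ_2) = 90.
Solving: σ_0 = -872/15, σ_1 = 1024/15, σ_2 = -1154/15, σ_3 = 1252/15.
On [1, 2], S(x) = -6 + 76/15·(x - 1) + 512/15·(x - 1)² - 121/5·(x - 1)³.
With (x - 1) = 1/4: S(5/4) = -953/320.

-2.9781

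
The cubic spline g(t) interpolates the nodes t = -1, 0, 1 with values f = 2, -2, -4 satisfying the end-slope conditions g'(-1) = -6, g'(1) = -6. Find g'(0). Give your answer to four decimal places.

-1.5000

Put m_i = g'' at the i-th knot. Here h = (1, 1) and Δ = (-4, -2), so the interior equations h_(i-1)·m_(i-1) + 2(h_(i-1)+h_i)·m_i + h_i·m_(i+1) = 6(Δ_i − Δ_(i-1)) read
  1·m_0 + 4·m_1 + 1·m_2 = 6(Δ_1 - Δ_0) = 12
Clamped end conditions give two more equations: 2h_0·m_0 + h_0·m_1 = 6(Δ_0 - g'(-1)) = 12 and h_1·m_1 + 2h_1·m_2 = 6(g'(1) - Δ_1) = -24.
Forward elimination and back-substitution give m_0 = 3, m_1 = 6, m_2 = -15.
On [0, 1], g'(t) = b_1 + 2c_1·t + 3d_1·t² with b_1 = Δ_1 - h_1(2m_1 + m_2)/6 = -3/2, c_1 = m_1/2 = 3, d_1 = (m_2 - m_1)/(6h_1) = -7/2. So g'(0) = -3/2.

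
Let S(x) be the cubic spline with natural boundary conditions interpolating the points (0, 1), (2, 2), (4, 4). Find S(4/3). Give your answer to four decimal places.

1.5741

Let M_i = S''(x_i). Step sizes h_i = 2, 2; slopes of the chords Δ_i = (y_(i+1) - y_i)/h_i = 1/2, 1.
  2·M_0 + 8·M_1 + 2·M_2 = 6(Δ_1 - Δ_0) = 3
Natural end conditions: M_0 = M_2 = 0.
Solving: M_0 = 0, M_1 = 3/8, M_2 = 0.
On [0, 2], S(x) = 1 + 3/8·x + 0·x² + 1/32·x³.
With x = 4/3: S(4/3) = 85/54.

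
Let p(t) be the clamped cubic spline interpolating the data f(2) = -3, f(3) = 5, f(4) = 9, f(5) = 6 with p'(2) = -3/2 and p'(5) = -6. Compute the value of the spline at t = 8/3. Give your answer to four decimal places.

Put σ_i = p'' at the i-th knot. Here h = (1, 1, 1) and Δ = (8, 4, -3), so the interior equations h_(i-1)·σ_(i-1) + 2(h_(i-1)+h_i)·σ_i + h_i·σ_(i+1) = 6(Δ_i − Δ_(i-1)) read
  1·σ_0 + 4·σ_1 + 1·σ_2 = 6(Δ_1 - Δ_0) = -24
  1·σ_1 + 4·σ_2 + 1·σ_3 = 6(Δ_2 - Δ_1) = -42
Clamped end conditions give two more equations: 2h_0·σ_0 + h_0·σ_1 = 6(Δ_0 - p'(2)) = 57 and h_2·σ_2 + 2h_2·σ_3 = 6(p'(5) - Δ_2) = -18.
Hence σ_0 = 176/5, σ_1 = -67/5, σ_2 = -28/5, σ_3 = -31/5.
On [2, 3], p(t) = -3 - 3/2·(t - 2) + 88/5·(t - 2)² - 81/10·(t - 2)³.
With (t - 2) = 2/3: p(8/3) = 64/45.

1.4222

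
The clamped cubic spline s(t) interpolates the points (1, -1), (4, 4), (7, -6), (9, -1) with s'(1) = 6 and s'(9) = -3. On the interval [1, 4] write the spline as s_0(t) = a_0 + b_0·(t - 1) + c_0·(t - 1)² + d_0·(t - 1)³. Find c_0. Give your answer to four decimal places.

-1.2675

With m_i denoting the second derivative at x_i, h_i = 3, 3, 2, and Δ_i = (y_(i+1) − y_i)/h_i = 5/3, -10/3, 5/2:
  3·m_0 + 12·m_1 + 3·m_2 = 6(Δ_1 - Δ_0) = -30
  3·m_1 + 10·m_2 + 2·m_3 = 6(Δ_2 - Δ_1) = 35
Clamped end conditions give two more equations: 2h_0·m_0 + h_0·m_1 = 6(Δ_0 - s'(1)) = -26 and h_2·m_2 + 2h_2·m_3 = 6(s'(9) - Δ_2) = -33.
Hence m_0 = -289/114, m_1 = -205/57, m_2 = 263/38, m_3 = -445/38.
On [1, 4], with s_0(t) = a_0 + b_0·(t - 1) + c_0·(t - 1)² + d_0·(t - 1)³: c_0 = m_0/2 = -289/228, d_0 = (m_1 - m_0)/(6h_0) = -121/2052, b_0 = Δ_0 - h_0(2m_0 + m_1)/6 = 6.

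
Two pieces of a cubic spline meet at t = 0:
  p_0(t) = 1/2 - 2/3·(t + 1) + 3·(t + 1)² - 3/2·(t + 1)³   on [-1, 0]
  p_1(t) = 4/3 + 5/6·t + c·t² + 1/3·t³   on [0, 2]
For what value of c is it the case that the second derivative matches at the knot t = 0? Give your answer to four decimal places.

-1.5000

p_0''(t) = 6 - 9·(t + 1), so p_0''(0) = -3. On the right, p_1''(0) = 2c, so c = -3/2.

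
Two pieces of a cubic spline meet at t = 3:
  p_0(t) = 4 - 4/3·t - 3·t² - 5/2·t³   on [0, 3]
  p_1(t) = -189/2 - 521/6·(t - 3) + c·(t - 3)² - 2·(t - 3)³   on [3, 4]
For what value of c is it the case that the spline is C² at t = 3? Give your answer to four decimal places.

p_0''(t) = -6 - 15·t, so p_0''(3) = -51. On the right, p_1''(3) = 2c, so c = -51/2.

-25.5000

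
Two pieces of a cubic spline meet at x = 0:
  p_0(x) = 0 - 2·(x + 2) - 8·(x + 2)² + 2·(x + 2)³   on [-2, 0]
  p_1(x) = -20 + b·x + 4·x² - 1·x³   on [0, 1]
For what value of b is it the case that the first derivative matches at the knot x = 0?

-10

p_0'(x) = -2 - 16·(x + 2) + 6·(x + 2)², so p_0'(0) = -10. On the right, p_1'(0) = b, so b = -10.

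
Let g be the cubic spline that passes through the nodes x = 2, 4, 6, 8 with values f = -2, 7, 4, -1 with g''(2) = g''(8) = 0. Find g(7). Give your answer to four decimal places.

1.4000

With m_i denoting the second derivative at x_i, h_i = 2, 2, 2, and Δ_i = (y_(i+1) − y_i)/h_i = 9/2, -3/2, -5/2:
  2·m_0 + 8·m_1 + 2·m_2 = 6(Δ_1 - Δ_0) = -36
  2·m_1 + 8·m_2 + 2·m_3 = 6(Δ_2 - Δ_1) = -6
Natural end conditions: m_0 = m_3 = 0.
Forward elimination and back-substitution give m_0 = 0, m_1 = -23/5, m_2 = 2/5, m_3 = 0.
On [6, 8], g(x) = 4 - 83/30·(x - 6) + 1/5·(x - 6)² - 1/30·(x - 6)³.
With (x - 6) = 1: g(7) = 7/5.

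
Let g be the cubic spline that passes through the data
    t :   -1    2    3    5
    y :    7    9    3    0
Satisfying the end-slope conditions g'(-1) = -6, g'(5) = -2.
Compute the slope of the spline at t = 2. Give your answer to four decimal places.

-3.8214

With M_i denoting the second derivative at x_i, h_i = 3, 1, 2, and Δ_i = (y_(i+1) − y_i)/h_i = 2/3, -6, -3/2:
  3·M_0 + 8·M_1 + 1·M_2 = 6(Δ_1 - Δ_0) = -40
  1·M_1 + 6·M_2 + 2·M_3 = 6(Δ_2 - Δ_1) = 27
Clamped end conditions give two more equations: 2h_0·M_0 + h_0·M_1 = 6(Δ_0 - g'(-1)) = 40 and h_2·M_2 + 2h_2·M_3 = 6(g'(5) - Δ_2) = -3.
Forward elimination and back-substitution give M_0 = 499/42, M_1 = -73/7, M_2 = 109/14, M_3 = -65/14.
On [2, 3], g'(t) = b_1 + 2c_1·(t - 2) + 3d_1·(t - 2)² with b_1 = Δ_1 - h_1(2M_1 + M_2)/6 = -107/28, c_1 = M_1/2 = -73/14, d_1 = (M_2 - M_1)/(6h_1) = 85/28. So g'(2) = -107/28.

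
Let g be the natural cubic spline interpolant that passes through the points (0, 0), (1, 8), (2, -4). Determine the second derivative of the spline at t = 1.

Let M_i = g''(x_i). Step sizes h_i = 1, 1; slopes of the chords Δ_i = (y_(i+1) - y_i)/h_i = 8, -12.
  1·M_0 + 4·M_1 + 1·M_2 = 6(Δ_1 - Δ_0) = -120
Natural end conditions: M_0 = M_2 = 0.
Solving the tridiagonal system: M_0 = 0, M_1 = -30, M_2 = 0.

-30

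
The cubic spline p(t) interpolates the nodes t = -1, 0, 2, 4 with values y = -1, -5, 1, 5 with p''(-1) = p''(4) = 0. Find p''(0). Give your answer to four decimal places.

7.9091

Put σ_i = p'' at the i-th knot. Here h = (1, 2, 2) and Δ = (-4, 3, 2), so the interior equations h_(i-1)·σ_(i-1) + 2(h_(i-1)+h_i)·σ_i + h_i·σ_(i+1) = 6(Δ_i − Δ_(i-1)) read
  1·σ_0 + 6·σ_1 + 2·σ_2 = 6(Δ_1 - Δ_0) = 42
  2·σ_1 + 8·σ_2 + 2·σ_3 = 6(Δ_2 - Δ_1) = -6
Natural end conditions: σ_0 = σ_3 = 0.
Forward elimination and back-substitution give σ_0 = 0, σ_1 = 87/11, σ_2 = -30/11, σ_3 = 0.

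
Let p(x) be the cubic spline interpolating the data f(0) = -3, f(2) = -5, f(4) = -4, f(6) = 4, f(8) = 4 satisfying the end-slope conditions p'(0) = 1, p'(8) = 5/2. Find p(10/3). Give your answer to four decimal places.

-5.4709

Let σ_i = p''(x_i). Step sizes h_i = 2, 2, 2, 2; slopes of the chords Δ_i = (y_(i+1) - y_i)/h_i = -1, 1/2, 4, 0.
  2·σ_0 + 8·σ_1 + 2·σ_2 = 6(Δ_1 - Δ_0) = 9
  2·σ_1 + 8·σ_2 + 2·σ_3 = 6(Δ_2 - Δ_1) = 21
  2·σ_2 + 8·σ_3 + 2·σ_4 = 6(Δ_3 - Δ_2) = -24
Clamped end conditions give two more equations: 2h_0·σ_0 + h_0·σ_1 = 6(Δ_0 - p'(0)) = -12 and h_3·σ_3 + 2h_3·σ_4 = 6(p'(8) - Δ_3) = 15.
Hence σ_0 = -99/28, σ_1 = 15/14, σ_2 = 15/4, σ_3 = -39/7, σ_4 = 183/28.
On [2, 4], p(x) = -5 - 41/28·(x - 2) + 15/28·(x - 2)² + 25/112·(x - 2)³.
With (x - 2) = 4/3: p(10/3) = -1034/189.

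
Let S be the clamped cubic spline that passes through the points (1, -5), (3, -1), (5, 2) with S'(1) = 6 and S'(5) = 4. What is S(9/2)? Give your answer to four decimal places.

0.4180

With m_i denoting the second derivative at x_i, h_i = 2, 2, and Δ_i = (y_(i+1) − y_i)/h_i = 2, 3/2:
  2·m_0 + 8·m_1 + 2·m_2 = 6(Δ_1 - Δ_0) = -3
Clamped end conditions give two more equations: 2h_0·m_0 + h_0·m_1 = 6(Δ_0 - S'(1)) = -24 and h_1·m_1 + 2h_1·m_2 = 6(S'(5) - Δ_1) = 15.
Forward elimination and back-substitution give m_0 = -49/8, m_1 = 1/4, m_2 = 29/8.
On [3, 5], S(x) = -1 + 1/8·(x - 3) + 1/8·(x - 3)² + 9/32·(x - 3)³.
With (x - 3) = 3/2: S(9/2) = 107/256.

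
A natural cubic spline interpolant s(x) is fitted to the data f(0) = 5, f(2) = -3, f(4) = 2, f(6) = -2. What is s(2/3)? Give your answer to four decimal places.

With m_i denoting the second derivative at x_i, h_i = 2, 2, 2, and Δ_i = (y_(i+1) − y_i)/h_i = -4, 5/2, -2:
  2·m_0 + 8·m_1 + 2·m_2 = 6(Δ_1 - Δ_0) = 39
  2·m_1 + 8·m_2 + 2·m_3 = 6(Δ_2 - Δ_1) = -27
Natural end conditions: m_0 = m_3 = 0.
Hence m_0 = 0, m_1 = 61/10, m_2 = -49/10, m_3 = 0.
On [0, 2], s(x) = 5 - 181/30·x + 0·x² + 61/120·x³.
With x = 2/3: s(2/3) = 457/405.

1.1284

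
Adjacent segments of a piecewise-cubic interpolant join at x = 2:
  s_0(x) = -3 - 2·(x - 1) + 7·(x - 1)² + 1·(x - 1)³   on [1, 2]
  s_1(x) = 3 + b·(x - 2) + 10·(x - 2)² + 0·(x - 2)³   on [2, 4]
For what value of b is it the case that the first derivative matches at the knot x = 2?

15

s_0'(x) = -2 + 14·(x - 1) + 3·(x - 1)², so s_0'(2) = 15. On the right, s_1'(2) = b, so b = 15.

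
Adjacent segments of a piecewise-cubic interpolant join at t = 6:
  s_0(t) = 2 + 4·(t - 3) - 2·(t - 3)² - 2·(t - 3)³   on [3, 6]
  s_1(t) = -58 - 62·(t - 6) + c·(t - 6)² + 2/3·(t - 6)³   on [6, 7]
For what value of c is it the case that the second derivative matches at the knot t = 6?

s_0''(t) = -4 - 12·(t - 3), so s_0''(6) = -40. On the right, s_1''(6) = 2c, so c = -20.

-20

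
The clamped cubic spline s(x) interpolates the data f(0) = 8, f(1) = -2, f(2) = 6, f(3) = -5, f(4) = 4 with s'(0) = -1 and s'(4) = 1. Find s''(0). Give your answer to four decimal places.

With M_i denoting the second derivative at x_i, h_i = 1, 1, 1, 1, and Δ_i = (y_(i+1) − y_i)/h_i = -10, 8, -11, 9:
  1·M_0 + 4·M_1 + 1·M_2 = 6(Δ_1 - Δ_0) = 108
  1·M_1 + 4·M_2 + 1·M_3 = 6(Δ_2 - Δ_1) = -114
  1·M_2 + 4·M_3 + 1·M_4 = 6(Δ_3 - Δ_2) = 120
Clamped end conditions give two more equations: 2h_0·M_0 + h_0·M_1 = 6(Δ_0 - s'(0)) = -54 and h_3·M_3 + 2h_3·M_4 = 6(s'(4) - Δ_3) = -48.
Forward elimination and back-substitution give M_0 = -761/14, M_1 = 383/7, M_2 = -113/2, M_3 = 401/7, M_4 = -737/14.

-54.3571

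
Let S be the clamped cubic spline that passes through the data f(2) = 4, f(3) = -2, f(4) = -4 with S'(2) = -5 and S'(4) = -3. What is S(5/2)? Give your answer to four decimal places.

0.8750

Write m_i for S''(x_i). With h_i = 1, 1 and divided differences Δ_i = -6, -2, the continuity of S' gives the tridiagonal system
  1·m_0 + 4·m_1 + 1·m_2 = 6(Δ_1 - Δ_0) = 24
Clamped end conditions give two more equations: 2h_0·m_0 + h_0·m_1 = 6(Δ_0 - S'(2)) = -6 and h_1·m_1 + 2h_1·m_2 = 6(S'(4) - Δ_1) = -6.
Hence m_0 = -8, m_1 = 10, m_2 = -8.
On [2, 3], S(t) = 4 - 5·(t - 2) - 4·(t - 2)² + 3·(t - 2)³.
With (t - 2) = 1/2: S(5/2) = 7/8.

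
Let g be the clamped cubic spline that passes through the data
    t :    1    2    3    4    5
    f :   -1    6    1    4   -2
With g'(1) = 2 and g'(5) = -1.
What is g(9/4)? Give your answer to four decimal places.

Let M_i = g''(x_i). Step sizes h_i = 1, 1, 1, 1; slopes of the chords Δ_i = (y_(i+1) - y_i)/h_i = 7, -5, 3, -6.
  1·M_0 + 4·M_1 + 1·M_2 = 6(Δ_1 - Δ_0) = -72
  1·M_1 + 4·M_2 + 1·M_3 = 6(Δ_2 - Δ_1) = 48
  1·M_2 + 4·M_3 + 1·M_4 = 6(Δ_3 - Δ_2) = -54
Clamped end conditions give two more equations: 2h_0·M_0 + h_0·M_1 = 6(Δ_0 - g'(1)) = 30 and h_3·M_3 + 2h_3·M_4 = 6(g'(5) - Δ_3) = 30.
Solving the tridiagonal system: M_0 = 219/7, M_1 = -228/7, M_2 = 27, M_3 = -192/7, M_4 = 201/7.
On [2, 3], g(t) = 6 + 19/14·(t - 2) - 114/7·(t - 2)² + 139/14·(t - 2)³.
With (t - 2) = 1/4: g(9/4) = 701/128.

5.4766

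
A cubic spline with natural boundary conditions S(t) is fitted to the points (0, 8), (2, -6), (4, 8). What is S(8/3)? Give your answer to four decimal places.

Put m_i = S'' at the i-th knot. Here h = (2, 2) and Δ = (-7, 7), so the interior equations h_(i-1)·m_(i-1) + 2(h_(i-1)+h_i)·m_i + h_i·m_(i+1) = 6(Δ_i − Δ_(i-1)) read
  2·m_0 + 8·m_1 + 2·m_2 = 6(Δ_1 - Δ_0) = 84
Natural end conditions: m_0 = m_2 = 0.
Solving: m_0 = 0, m_1 = 21/2, m_2 = 0.
On [2, 4], S(t) = -6 + 0·(t - 2) + 21/4·(t - 2)² - 7/8·(t - 2)³.
With (t - 2) = 2/3: S(8/3) = -106/27.

-3.9259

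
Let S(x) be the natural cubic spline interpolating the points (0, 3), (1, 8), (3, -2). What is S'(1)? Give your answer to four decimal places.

Let σ_i = S''(x_i). Step sizes h_i = 1, 2; slopes of the chords Δ_i = (y_(i+1) - y_i)/h_i = 5, -5.
  1·σ_0 + 6·σ_1 + 2·σ_2 = 6(Δ_1 - Δ_0) = -60
Natural end conditions: σ_0 = σ_2 = 0.
Solving the tridiagonal system: σ_0 = 0, σ_1 = -10, σ_2 = 0.
On [1, 3], S'(x) = b_1 + 2c_1·(x - 1) + 3d_1·(x - 1)² with b_1 = Δ_1 - h_1(2σ_1 + σ_2)/6 = 5/3, c_1 = σ_1/2 = -5, d_1 = (σ_2 - σ_1)/(6h_1) = 5/6. So S'(1) = 5/3.

1.6667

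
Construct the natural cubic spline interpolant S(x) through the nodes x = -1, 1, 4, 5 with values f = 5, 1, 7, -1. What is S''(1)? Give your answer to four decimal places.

5.2394

Let m_i = S''(x_i). Step sizes h_i = 2, 3, 1; slopes of the chords Δ_i = (y_(i+1) - y_i)/h_i = -2, 2, -8.
  2·m_0 + 10·m_1 + 3·m_2 = 6(Δ_1 - Δ_0) = 24
  3·m_1 + 8·m_2 + 1·m_3 = 6(Δ_2 - Δ_1) = -60
Natural end conditions: m_0 = m_3 = 0.
Forward elimination and back-substitution give m_0 = 0, m_1 = 372/71, m_2 = -672/71, m_3 = 0.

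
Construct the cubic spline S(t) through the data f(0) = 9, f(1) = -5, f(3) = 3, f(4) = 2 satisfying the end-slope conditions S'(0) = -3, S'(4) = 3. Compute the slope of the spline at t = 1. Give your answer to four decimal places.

With σ_i denoting the second derivative at x_i, h_i = 1, 2, 1, and Δ_i = (y_(i+1) − y_i)/h_i = -14, 4, -1:
  1·σ_0 + 6·σ_1 + 2·σ_2 = 6(Δ_1 - Δ_0) = 108
  2·σ_1 + 6·σ_2 + 1·σ_3 = 6(Δ_2 - Δ_1) = -30
Clamped end conditions give two more equations: 2h_0·σ_0 + h_0·σ_1 = 6(Δ_0 - S'(0)) = -66 and h_2·σ_2 + 2h_2·σ_3 = 6(S'(4) - Δ_2) = 24.
Solving: σ_0 = -1728/35, σ_1 = 1146/35, σ_2 = -684/35, σ_3 = 762/35.
On [1, 3], S'(t) = b_1 + 2c_1·(t - 1) + 3d_1·(t - 1)² with b_1 = Δ_1 - h_1(2σ_1 + σ_2)/6 = -396/35, c_1 = σ_1/2 = 573/35, d_1 = (σ_2 - σ_1)/(6h_1) = -61/14. So S'(1) = -396/35.

-11.3143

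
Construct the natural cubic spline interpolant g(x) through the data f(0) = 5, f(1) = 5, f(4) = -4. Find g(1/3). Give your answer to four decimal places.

With M_i denoting the second derivative at x_i, h_i = 1, 3, and Δ_i = (y_(i+1) − y_i)/h_i = 0, -3:
  1·M_0 + 8·M_1 + 3·M_2 = 6(Δ_1 - Δ_0) = -18
Natural end conditions: M_0 = M_2 = 0.
Forward elimination and back-substitution give M_0 = 0, M_1 = -9/4, M_2 = 0.
On [0, 1], g(x) = 5 + 3/8·x + 0·x² - 3/8·x³.
With x = 1/3: g(1/3) = 46/9.

5.1111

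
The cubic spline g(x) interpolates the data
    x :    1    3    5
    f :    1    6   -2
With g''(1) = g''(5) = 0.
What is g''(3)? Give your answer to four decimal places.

-4.8750

Let σ_i = g''(x_i). Step sizes h_i = 2, 2; slopes of the chords Δ_i = (y_(i+1) - y_i)/h_i = 5/2, -4.
  2·σ_0 + 8·σ_1 + 2·σ_2 = 6(Δ_1 - Δ_0) = -39
Natural end conditions: σ_0 = σ_2 = 0.
Solving the tridiagonal system: σ_0 = 0, σ_1 = -39/8, σ_2 = 0.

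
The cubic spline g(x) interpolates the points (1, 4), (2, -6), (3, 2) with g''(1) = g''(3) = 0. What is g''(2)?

Let M_i = g''(x_i). Step sizes h_i = 1, 1; slopes of the chords Δ_i = (y_(i+1) - y_i)/h_i = -10, 8.
  1·M_0 + 4·M_1 + 1·M_2 = 6(Δ_1 - Δ_0) = 108
Natural end conditions: M_0 = M_2 = 0.
Hence M_0 = 0, M_1 = 27, M_2 = 0.

27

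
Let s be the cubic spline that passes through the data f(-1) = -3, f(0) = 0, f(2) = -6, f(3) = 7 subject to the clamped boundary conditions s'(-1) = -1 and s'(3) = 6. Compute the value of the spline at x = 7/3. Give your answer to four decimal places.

-1.6730

Let σ_i = s''(x_i). Step sizes h_i = 1, 2, 1; slopes of the chords Δ_i = (y_(i+1) - y_i)/h_i = 3, -3, 13.
  1·σ_0 + 6·σ_1 + 2·σ_2 = 6(Δ_1 - Δ_0) = -36
  2·σ_1 + 6·σ_2 + 1·σ_3 = 6(Δ_2 - Δ_1) = 96
Clamped end conditions give two more equations: 2h_0·σ_0 + h_0·σ_1 = 6(Δ_0 - s'(-1)) = 24 and h_2·σ_2 + 2h_2·σ_3 = 6(s'(3) - Δ_2) = -42.
Solving: σ_0 = 752/35, σ_1 = -664/35, σ_2 = 986/35, σ_3 = -1228/35.
On [2, 3], s(x) = -6 + 331/35·(x - 2) + 493/35·(x - 2)² - 369/35·(x - 2)³.
With (x - 2) = 1/3: s(7/3) = -527/315.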